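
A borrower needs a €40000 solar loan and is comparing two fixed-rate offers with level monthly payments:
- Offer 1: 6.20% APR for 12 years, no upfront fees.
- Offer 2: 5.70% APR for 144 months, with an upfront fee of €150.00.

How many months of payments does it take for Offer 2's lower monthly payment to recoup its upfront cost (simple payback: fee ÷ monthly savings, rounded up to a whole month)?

15 months

Offer 1: at 6.20% the monthly rate is 0.0051667, so the payment is 40,000 × 0.0051667 / (1 − 1.0051667^−144) = €394.49.
Offer 2: at 5.70% the monthly rate is 0.0047500, so the payment is 40,000 × 0.0047500 / (1 − 1.0047500^−144) = €384.16.
Monthly savings = €394.49 − €384.16 = €10.33.
Break-even = €150.00 / €10.33 = 14.52 → 15 months.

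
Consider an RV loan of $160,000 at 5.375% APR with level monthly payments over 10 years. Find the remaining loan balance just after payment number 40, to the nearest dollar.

$115,869

With monthly rate i = 5.375%/12 = 0.0044792, the balance after k of n payments is P · [(1+i)^n − (1+i)^k] / [(1+i)^n − 1].
(1+0.0044792)^120 = 1.70966904 and (1+0.0044792)^40 = 1.19574163, so the balance is 160,000 × (1.70966904 − 1.19574163) / (1.70966904 − 1) = $115,868.64.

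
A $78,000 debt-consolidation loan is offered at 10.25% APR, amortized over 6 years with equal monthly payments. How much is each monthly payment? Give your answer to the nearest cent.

At 10.25% the monthly rate is 0.0085417, so the payment is 78,000 × 0.0085417 / (1 − 1.0085417^−72) = $1,454.87.

$1,454.87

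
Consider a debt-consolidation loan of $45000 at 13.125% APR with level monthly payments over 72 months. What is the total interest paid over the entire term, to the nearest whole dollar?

$20,254

At 13.125% the monthly rate is 0.0109375, so the payment is 45,000 × 0.0109375 / (1 − 1.0109375^−72) = $906.31.
Total paid = 72 × $906.31 = $65,254.32; interest = $65,254.32 − $45,000 = $20,254.32.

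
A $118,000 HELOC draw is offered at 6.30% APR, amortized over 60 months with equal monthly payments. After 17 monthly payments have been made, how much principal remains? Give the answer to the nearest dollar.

$88,239

With monthly rate i = 6.3%/12 = 0.0052500, the balance after k of n payments is P · [(1+i)^n − (1+i)^k] / [(1+i)^n − 1].
(1+0.0052500)^60 = 1.36913069 and (1+0.0052500)^17 = 1.09309873, so the balance is 118,000 × (1.36913069 − 1.09309873) / (1.36913069 − 1) = $88,239.13.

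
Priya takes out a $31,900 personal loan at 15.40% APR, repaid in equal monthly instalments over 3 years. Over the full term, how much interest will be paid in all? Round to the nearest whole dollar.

$8,135

Monthly rate = 15.4%/12 = 0.0128333; payment = 31,900 × 0.0128333 / (1 − (1+0.0128333)^−36) = $1,112.08.
Total paid = 36 × $1,112.08 = $40,034.88; interest = $40,034.88 − $31,900 = $8,134.88.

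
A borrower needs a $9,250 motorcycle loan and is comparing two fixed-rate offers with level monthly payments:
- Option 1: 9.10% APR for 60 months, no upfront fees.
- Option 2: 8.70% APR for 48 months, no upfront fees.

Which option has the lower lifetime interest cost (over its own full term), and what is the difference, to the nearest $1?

Option 1: at 9.10% the monthly rate is 0.0075833, so the payment is 9,250 × 0.0075833 / (1 − 1.0075833^−60) = $192.46.
Total interest on Option 1 = 60 × $192.46 − $9,250 = $2,297.60.
Option 2: monthly rate = 8.7%/12 = 0.0072500; payment = 9,250 × 0.0072500 / (1 − (1+0.0072500)^−48) = $228.87.
Total interest on Option 2 = 48 × $228.87 − $9,250 = $1,735.76.
Option 2 is lower by $561.84.

Option 2 by $562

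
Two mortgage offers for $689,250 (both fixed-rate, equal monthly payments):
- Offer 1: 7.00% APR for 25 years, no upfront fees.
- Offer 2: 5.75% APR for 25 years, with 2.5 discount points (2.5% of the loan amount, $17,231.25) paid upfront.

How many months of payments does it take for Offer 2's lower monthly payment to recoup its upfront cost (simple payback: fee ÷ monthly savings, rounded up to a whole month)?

33 months

Offer 1: monthly rate = 7%/12 = 0.0058333; payment = 689,250 × 0.0058333 / (1 − (1+0.0058333)^−300) = $4,871.48.
Offer 2: at 5.75% the monthly rate is 0.0047917, so the payment is 689,250 × 0.0047917 / (1 − 1.0047917^−300) = $4,336.12.
Monthly savings = $4,871.48 − $4,336.12 = $535.36.
Break-even = $17,231.25 / $535.36 = 32.19 → 33 months.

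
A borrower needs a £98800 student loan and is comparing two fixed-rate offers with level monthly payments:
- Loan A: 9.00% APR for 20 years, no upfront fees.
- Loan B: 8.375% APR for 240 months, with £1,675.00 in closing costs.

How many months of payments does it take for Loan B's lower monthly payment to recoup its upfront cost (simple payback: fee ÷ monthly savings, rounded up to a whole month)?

43 months

Loan A: at 9.00% the monthly rate is 0.0075000, so the payment is 98,800 × 0.0075000 / (1 − 1.0075000^−240) = £888.93.
Loan B: at 8.375% the monthly rate is 0.0069792, so the payment is 98,800 × 0.0069792 / (1 − 1.0069792^−240) = £849.61.
Monthly savings = £888.93 − £849.61 = £39.32.
Break-even = £1,675.00 / £39.32 = 42.60 → 43 months.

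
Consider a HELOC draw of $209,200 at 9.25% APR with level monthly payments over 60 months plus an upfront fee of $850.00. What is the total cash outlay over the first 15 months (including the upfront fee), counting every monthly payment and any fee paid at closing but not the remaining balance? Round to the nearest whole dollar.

Monthly rate = 9.25%/12 = 0.0077083; payment = 209,200 × 0.0077083 / (1 − (1+0.0077083)^−60) = $4,368.07.
Total outlay = 15 × $4,368.07 + $850.00 = $66,371.05.

$66,371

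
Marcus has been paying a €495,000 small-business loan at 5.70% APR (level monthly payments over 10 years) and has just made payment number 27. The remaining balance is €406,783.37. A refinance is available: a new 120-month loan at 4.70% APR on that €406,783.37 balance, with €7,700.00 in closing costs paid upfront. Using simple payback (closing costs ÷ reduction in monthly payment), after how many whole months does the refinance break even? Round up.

Current payment = 495,000 × 5.7%/12 / (1 − (1+0.0047500)^−120) = €5,421.24.
Refinanced payment = 406,783.37 × 0.0039167 / (1 − (1+0.0039167)^−120) = €4,255.17.
Monthly savings = €5,421.24 − €4,255.17 = €1,166.07.
Break-even = €7,700.00 / €1,166.07 = 6.60 → 7 months.

7 months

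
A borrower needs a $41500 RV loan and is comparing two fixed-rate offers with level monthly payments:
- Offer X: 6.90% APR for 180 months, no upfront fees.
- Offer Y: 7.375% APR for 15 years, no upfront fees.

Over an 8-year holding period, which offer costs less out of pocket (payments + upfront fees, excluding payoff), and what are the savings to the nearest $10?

Offer X by $1,060

Offer X: at 6.90% the monthly rate is 0.0057500, so the payment is 41,500 × 0.0057500 / (1 − 1.0057500^−180) = $370.70.
Offer Y: monthly rate = 7.375%/12 = 0.0061458; payment = 41,500 × 0.0061458 / (1 − (1+0.0061458)^−180) = $381.77.
Over 96 months: Offer X costs 96 × $370.70 = $35,587.20; Offer Y costs 96 × $381.77 = $36,649.92.
Offer X is cheaper by $36,649.92 − $35,587.20 = $1,062.72.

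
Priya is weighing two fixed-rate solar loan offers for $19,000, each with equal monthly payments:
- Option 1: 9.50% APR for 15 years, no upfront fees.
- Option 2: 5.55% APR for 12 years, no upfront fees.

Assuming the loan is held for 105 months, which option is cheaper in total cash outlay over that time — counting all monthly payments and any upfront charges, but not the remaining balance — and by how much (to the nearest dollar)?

Option 2 by $1,825

Option 1: monthly rate = 9.5%/12 = 0.0079167; payment = 19,000 × 0.0079167 / (1 − (1+0.0079167)^−180) = $198.40.
Option 2: at 5.55% the monthly rate is 0.0046250, so the payment is 19,000 × 0.0046250 / (1 − 1.0046250^−144) = $181.02.
Over 105 months: Option 1 costs 105 × $198.40 = $20,832.00; Option 2 costs 105 × $181.02 = $19,007.10.
Option 2 is cheaper by $20,832.00 − $19,007.10 = $1,824.90.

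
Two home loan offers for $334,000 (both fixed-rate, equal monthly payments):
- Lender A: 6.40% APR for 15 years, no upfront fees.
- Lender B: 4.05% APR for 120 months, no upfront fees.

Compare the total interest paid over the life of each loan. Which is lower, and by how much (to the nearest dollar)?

Lender A: at 6.40% the monthly rate is 0.0053333, so the payment is 334,000 × 0.0053333 / (1 − 1.0053333^−180) = $2,891.17.
Total interest on Lender A = 180 × $2,891.17 − $334,000 = $186,410.60.
Lender B: monthly rate = 4.05%/12 = 0.0033750; payment = 334,000 × 0.0033750 / (1 − (1+0.0033750)^−120) = $3,389.53.
Total interest on Lender B = 120 × $3,389.53 − $334,000 = $72,743.60.
Lender B is lower by $113,667.00.

Lender B by $113,667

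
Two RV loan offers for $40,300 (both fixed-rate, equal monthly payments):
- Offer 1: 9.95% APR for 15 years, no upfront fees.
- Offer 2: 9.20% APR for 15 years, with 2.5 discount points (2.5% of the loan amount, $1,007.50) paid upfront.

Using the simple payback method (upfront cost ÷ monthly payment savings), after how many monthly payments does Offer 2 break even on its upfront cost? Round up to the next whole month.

Offer 1: at 9.95% the monthly rate is 0.0082917, so the payment is 40,300 × 0.0082917 / (1 − 1.0082917^−180) = $431.83.
Offer 2: monthly rate = 9.2%/12 = 0.0076667; payment = 40,300 × 0.0076667 / (1 − (1+0.0076667)^−180) = $413.56.
Monthly savings = $431.83 − $413.56 = $18.27.
Break-even = $1,007.50 / $18.27 = 55.15 → 56 months.

56 months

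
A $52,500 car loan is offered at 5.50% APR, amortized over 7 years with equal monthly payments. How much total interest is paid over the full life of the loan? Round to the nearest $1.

$10,872

Monthly rate = 5.5%/12 = 0.0045833; payment = 52,500 × 0.0045833 / (1 − (1+0.0045833)^−84) = $754.43.
Total paid = 84 × $754.43 = $63,372.12; interest = $63,372.12 − $52,500 = $10,872.12.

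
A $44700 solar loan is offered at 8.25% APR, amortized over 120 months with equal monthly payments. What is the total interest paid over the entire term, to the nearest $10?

At 8.25% the monthly rate is 0.0068750, so the payment is 44,700 × 0.0068750 / (1 − 1.0068750^−120) = $548.26.
Total paid = 120 × $548.26 = $65,791.20; interest = $65,791.20 − $44,700 = $21,091.20.

$21,090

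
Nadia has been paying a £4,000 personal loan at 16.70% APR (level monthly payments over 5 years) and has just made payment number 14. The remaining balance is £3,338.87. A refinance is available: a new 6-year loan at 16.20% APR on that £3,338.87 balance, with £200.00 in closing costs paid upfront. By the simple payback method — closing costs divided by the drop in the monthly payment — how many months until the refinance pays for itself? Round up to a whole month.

Current payment = 4,000 × 16.7%/12 / (1 − (1+0.0139167)^−60) = £98.77.
Refinanced payment = 3,338.87 × 0.0135000 / (1 − (1+0.0135000)^−72) = £72.79.
Monthly savings = £98.77 − £72.79 = £25.98.
Break-even = £200.00 / £25.98 = 7.70 → 8 months.

8 months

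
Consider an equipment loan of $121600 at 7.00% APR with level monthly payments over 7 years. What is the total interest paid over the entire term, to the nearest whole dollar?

At 7.00% the monthly rate is 0.0058333, so the payment is 121,600 × 0.0058333 / (1 − 1.0058333^−84) = $1,835.27.
Total paid = 84 × $1,835.27 = $154,162.68; interest = $154,162.68 − $121,600 = $32,562.68.

$32,563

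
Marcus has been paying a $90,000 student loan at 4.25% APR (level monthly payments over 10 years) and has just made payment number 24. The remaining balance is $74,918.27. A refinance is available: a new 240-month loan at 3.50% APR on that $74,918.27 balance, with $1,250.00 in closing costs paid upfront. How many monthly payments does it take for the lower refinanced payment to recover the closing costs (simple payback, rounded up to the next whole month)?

3 months

Current payment = 90,000 × 4.25%/12 / (1 − (1+0.0035417)^−120) = $921.94.
Refinanced payment = 74,918.27 × 0.0029167 / (1 − (1+0.0029167)^−240) = $434.50.
Monthly savings = $921.94 − $434.50 = $487.44.
Break-even = $1,250.00 / $487.44 = 2.56 → 3 months.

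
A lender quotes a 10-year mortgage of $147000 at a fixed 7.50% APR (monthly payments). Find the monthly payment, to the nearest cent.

At 7.50% the monthly rate is 0.0062500, so the payment is 147,000 × 0.0062500 / (1 − 1.0062500^−120) = $1,744.92.

$1,744.92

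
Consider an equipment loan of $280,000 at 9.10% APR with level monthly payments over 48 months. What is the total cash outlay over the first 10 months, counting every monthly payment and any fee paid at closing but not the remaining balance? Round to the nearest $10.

Monthly rate = 9.1%/12 = 0.0075833; payment = 280,000 × 0.0075833 / (1 − (1+0.0075833)^−48) = $6,981.11.
Total outlay = 10 × $6,981.11 = $69,811.10.

$69,810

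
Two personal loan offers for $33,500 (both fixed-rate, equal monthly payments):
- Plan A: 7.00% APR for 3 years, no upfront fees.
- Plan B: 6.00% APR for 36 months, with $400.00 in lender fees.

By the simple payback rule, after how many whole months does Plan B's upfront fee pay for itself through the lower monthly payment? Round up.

Plan A: monthly rate = 7%/12 = 0.0058333; payment = 33,500 × 0.0058333 / (1 − (1+0.0058333)^−36) = $1,034.38.
Plan B: monthly rate = 6%/12 = 0.0050000; payment = 33,500 × 0.0050000 / (1 − (1+0.0050000)^−36) = $1,019.13.
Monthly savings = $1,034.38 − $1,019.13 = $15.25.
Break-even = $400.00 / $15.25 = 26.23 → 27 months.

27 months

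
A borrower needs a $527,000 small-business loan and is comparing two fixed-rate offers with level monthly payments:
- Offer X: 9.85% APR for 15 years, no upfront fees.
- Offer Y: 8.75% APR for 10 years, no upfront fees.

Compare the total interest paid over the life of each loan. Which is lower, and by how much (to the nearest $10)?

Offer X: at 9.85% the monthly rate is 0.0082083, so the payment is 527,000 × 0.0082083 / (1 − 1.0082083^−180) = $5,614.91.
Total interest on Offer X = 180 × $5,614.91 − $527,000 = $483,683.80.
Offer Y: at 8.75% the monthly rate is 0.0072917, so the payment is 527,000 × 0.0072917 / (1 − 1.0072917^−120) = $6,604.72.
Total interest on Offer Y = 120 × $6,604.72 − $527,000 = $265,566.40.
Offer Y is lower by $218,117.40.

Offer Y by $218,120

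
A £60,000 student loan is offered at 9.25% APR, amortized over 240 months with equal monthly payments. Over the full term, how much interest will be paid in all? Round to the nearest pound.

£71,885

At 9.25% the monthly rate is 0.0077083, so the payment is 60,000 × 0.0077083 / (1 − 1.0077083^−240) = £549.52.
Total paid = 240 × £549.52 = £131,884.80; interest = £131,884.80 − £60,000 = £71,884.80.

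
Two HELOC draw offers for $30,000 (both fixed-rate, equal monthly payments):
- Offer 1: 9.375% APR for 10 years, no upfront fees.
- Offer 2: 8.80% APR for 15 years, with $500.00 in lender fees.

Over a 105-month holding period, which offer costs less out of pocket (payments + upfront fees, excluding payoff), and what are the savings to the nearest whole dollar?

Offer 2 by $8,469

Offer 1: monthly rate = 9.375%/12 = 0.0078125; payment = 30,000 × 0.0078125 / (1 − (1+0.0078125)^−120) = $386.14.
Offer 2: monthly rate = 8.8%/12 = 0.0073333; payment = 30,000 × 0.0073333 / (1 − (1+0.0073333)^−180) = $300.72.
Over 105 months: Offer 1 costs 105 × $386.14 = $40,544.70; Offer 2 costs 105 × $300.72 + $500.00 = $32,075.60.
Offer 2 is cheaper by $40,544.70 − $32,075.60 = $8,469.10.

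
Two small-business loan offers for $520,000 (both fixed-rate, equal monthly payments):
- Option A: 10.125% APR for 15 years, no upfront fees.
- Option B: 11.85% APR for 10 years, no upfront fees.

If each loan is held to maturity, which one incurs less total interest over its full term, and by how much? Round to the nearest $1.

Option A: at 10.125% the monthly rate is 0.0084375, so the payment is 520,000 × 0.0084375 / (1 − 1.0084375^−180) = $5,627.78.
Total interest on Option A = 180 × $5,627.78 − $520,000 = $493,000.40.
Option B: at 11.85% the monthly rate is 0.0098750, so the payment is 520,000 × 0.0098750 / (1 − 1.0098750^−120) = $7,415.47.
Total interest on Option B = 120 × $7,415.47 − $520,000 = $369,856.40.
Option B is lower by $123,144.00.

Option B by $123,144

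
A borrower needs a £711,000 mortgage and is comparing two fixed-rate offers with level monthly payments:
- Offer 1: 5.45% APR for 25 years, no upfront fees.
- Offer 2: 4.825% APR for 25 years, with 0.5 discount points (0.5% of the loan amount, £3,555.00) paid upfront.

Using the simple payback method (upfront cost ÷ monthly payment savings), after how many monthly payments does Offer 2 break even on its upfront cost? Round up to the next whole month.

14 months

Offer 1: monthly rate = 5.45%/12 = 0.0045417; payment = 711,000 × 0.0045417 / (1 − (1+0.0045417)^−300) = £4,344.96.
Offer 2: monthly rate = 4.825%/12 = 0.0040208; payment = 711,000 × 0.0040208 / (1 − (1+0.0040208)^−300) = £4,084.27.
Monthly savings = £4,344.96 − £4,084.27 = £260.69.
Break-even = £3,555.00 / £260.69 = 13.64 → 14 months.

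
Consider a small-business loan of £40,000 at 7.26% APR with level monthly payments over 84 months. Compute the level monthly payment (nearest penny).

At 7.26% the monthly rate is 0.0060500, so the payment is 40,000 × 0.0060500 / (1 − 1.0060500^−84) = £608.80.

£608.80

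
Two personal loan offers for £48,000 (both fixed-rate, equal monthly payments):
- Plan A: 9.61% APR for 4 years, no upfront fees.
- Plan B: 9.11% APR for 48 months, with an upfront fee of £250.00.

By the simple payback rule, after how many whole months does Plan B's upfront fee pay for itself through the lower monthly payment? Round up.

22 months

Plan A: at 9.61% the monthly rate is 0.0080083, so the payment is 48,000 × 0.0080083 / (1 − 1.0080083^−48) = £1,208.43.
Plan B: monthly rate = 9.11%/12 = 0.0075917; payment = 48,000 × 0.0075917 / (1 − (1+0.0075917)^−48) = £1,196.99.
Monthly savings = £1,208.43 − £1,196.99 = £11.44.
Break-even = £250.00 / £11.44 = 21.85 → 22 months.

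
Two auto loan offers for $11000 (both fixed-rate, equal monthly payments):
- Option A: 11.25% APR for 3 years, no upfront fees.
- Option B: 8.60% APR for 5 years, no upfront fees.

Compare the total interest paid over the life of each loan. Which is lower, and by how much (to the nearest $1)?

Option A: monthly rate = 11.25%/12 = 0.0093750; payment = 11,000 × 0.0093750 / (1 − (1+0.0093750)^−36) = $361.43.
Total interest on Option A = 36 × $361.43 − $11,000 = $2,011.48.
Option B: at 8.60% the monthly rate is 0.0071667, so the payment is 11,000 × 0.0071667 / (1 − 1.0071667^−60) = $226.21.
Total interest on Option B = 60 × $226.21 − $11,000 = $2,572.60.
Option A is lower by $561.12.

Option A by $561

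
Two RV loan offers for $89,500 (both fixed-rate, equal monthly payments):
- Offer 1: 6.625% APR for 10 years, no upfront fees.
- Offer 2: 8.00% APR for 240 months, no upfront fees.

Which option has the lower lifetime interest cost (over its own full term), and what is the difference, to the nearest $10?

Offer 1: monthly rate = 6.625%/12 = 0.0055208; payment = 89,500 × 0.0055208 / (1 − (1+0.0055208)^−120) = $1,021.96.
Total interest on Offer 1 = 120 × $1,021.96 − $89,500 = $33,135.20.
Offer 2: at 8.00% the monthly rate is 0.0066667, so the payment is 89,500 × 0.0066667 / (1 − 1.0066667^−240) = $748.61.
Total interest on Offer 2 = 240 × $748.61 − $89,500 = $90,166.40.
Offer 1 is lower by $57,031.20.

Offer 1 by $57,030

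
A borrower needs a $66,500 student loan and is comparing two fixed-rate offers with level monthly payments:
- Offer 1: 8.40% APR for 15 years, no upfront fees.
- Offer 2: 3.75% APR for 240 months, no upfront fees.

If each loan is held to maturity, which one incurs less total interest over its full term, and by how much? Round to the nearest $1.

Offer 1: at 8.40% the monthly rate is 0.0070000, so the payment is 66,500 × 0.0070000 / (1 − 1.0070000^−180) = $650.96.
Total interest on Offer 1 = 180 × $650.96 − $66,500 = $50,672.80.
Offer 2: at 3.75% the monthly rate is 0.0031250, so the payment is 66,500 × 0.0031250 / (1 − 1.0031250^−240) = $394.27.
Total interest on Offer 2 = 240 × $394.27 − $66,500 = $28,124.80.
Offer 2 is lower by $22,548.00.

Offer 2 by $22,548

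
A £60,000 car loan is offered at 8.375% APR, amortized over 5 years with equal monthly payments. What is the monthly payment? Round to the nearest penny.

£1,227.38

At 8.375% the monthly rate is 0.0069792, so the payment is 60,000 × 0.0069792 / (1 − 1.0069792^−60) = £1,227.38.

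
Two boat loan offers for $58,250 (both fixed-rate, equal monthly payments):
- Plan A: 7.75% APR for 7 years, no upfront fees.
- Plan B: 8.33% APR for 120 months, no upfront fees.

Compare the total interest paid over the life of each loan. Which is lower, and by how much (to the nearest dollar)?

Plan A by $10,376

Plan A: at 7.75% the monthly rate is 0.0064583, so the payment is 58,250 × 0.0064583 / (1 − 1.0064583^−84) = $900.66.
Total interest on Plan A = 84 × $900.66 − $58,250 = $17,405.44.
Plan B: at 8.33% the monthly rate is 0.0069417, so the payment is 58,250 × 0.0069417 / (1 − 1.0069417^−120) = $716.93.
Total interest on Plan B = 120 × $716.93 − $58,250 = $27,781.60.
Plan A is lower by $10,376.16.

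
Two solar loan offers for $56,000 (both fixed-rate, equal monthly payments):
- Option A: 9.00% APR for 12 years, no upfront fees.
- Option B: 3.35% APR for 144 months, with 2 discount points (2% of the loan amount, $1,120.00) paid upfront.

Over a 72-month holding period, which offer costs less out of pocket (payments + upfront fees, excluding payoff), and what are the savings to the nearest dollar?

Option B by $10,723

Option A: at 9.00% the monthly rate is 0.0075000, so the payment is 56,000 × 0.0075000 / (1 − 1.0075000^−144) = $637.30.
Option B: monthly rate = 3.35%/12 = 0.0027917; payment = 56,000 × 0.0027917 / (1 − (1+0.0027917)^−144) = $472.81.
Over 72 months: Option A costs 72 × $637.30 = $45,885.60; Option B costs 72 × $472.81 + $1,120.00 = $35,162.32.
Option B is cheaper by $45,885.60 − $35,162.32 = $10,723.28.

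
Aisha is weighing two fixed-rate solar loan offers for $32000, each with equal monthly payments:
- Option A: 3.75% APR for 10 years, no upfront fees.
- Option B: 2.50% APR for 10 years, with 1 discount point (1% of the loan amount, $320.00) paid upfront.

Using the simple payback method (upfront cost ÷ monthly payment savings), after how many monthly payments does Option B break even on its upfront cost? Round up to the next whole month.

18 months

Option A: monthly rate = 3.75%/12 = 0.0031250; payment = 32,000 × 0.0031250 / (1 − (1+0.0031250)^−120) = $320.20.
Option B: monthly rate = 2.5%/12 = 0.0020833; payment = 32,000 × 0.0020833 / (1 − (1+0.0020833)^−120) = $301.66.
Monthly savings = $320.20 − $301.66 = $18.54.
Break-even = $320.00 / $18.54 = 17.26 → 18 months.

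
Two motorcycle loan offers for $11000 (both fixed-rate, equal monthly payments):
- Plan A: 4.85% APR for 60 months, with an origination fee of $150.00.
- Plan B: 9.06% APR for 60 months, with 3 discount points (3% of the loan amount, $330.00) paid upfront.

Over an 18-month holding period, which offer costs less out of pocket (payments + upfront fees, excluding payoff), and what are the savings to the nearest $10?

Plan A: monthly rate = 4.85%/12 = 0.0040417; payment = 11,000 × 0.0040417 / (1 − (1+0.0040417)^−60) = $206.83.
Plan B: monthly rate = 9.06%/12 = 0.0075500; payment = 11,000 × 0.0075500 / (1 − (1+0.0075500)^−60) = $228.66.
Over 18 months: Plan A costs 18 × $206.83 + $150.00 = $3,872.94; Plan B costs 18 × $228.66 + $330.00 = $4,445.88.
Plan A is cheaper by $4,445.88 − $3,872.94 = $572.94.

Plan A by $570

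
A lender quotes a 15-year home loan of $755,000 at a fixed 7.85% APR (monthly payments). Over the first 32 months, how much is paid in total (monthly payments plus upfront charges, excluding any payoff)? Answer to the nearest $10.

Monthly rate = 7.85%/12 = 0.0065417; payment = 755,000 × 0.0065417 / (1 − (1+0.0065417)^−180) = $7,149.95.
Total outlay = 32 × $7,149.95 = $228,798.40.

$228,800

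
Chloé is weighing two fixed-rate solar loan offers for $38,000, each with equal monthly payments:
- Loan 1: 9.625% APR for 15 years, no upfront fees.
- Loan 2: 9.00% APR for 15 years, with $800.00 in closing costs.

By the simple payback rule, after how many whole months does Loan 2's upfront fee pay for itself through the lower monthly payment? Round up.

Loan 1: monthly rate = 9.625%/12 = 0.0080208; payment = 38,000 × 0.0080208 / (1 − (1+0.0080208)^−180) = $399.68.
Loan 2: monthly rate = 9%/12 = 0.0075000; payment = 38,000 × 0.0075000 / (1 − (1+0.0075000)^−180) = $385.42.
Monthly savings = $399.68 − $385.42 = $14.26.
Break-even = $800.00 / $14.26 = 56.10 → 57 months.

57 months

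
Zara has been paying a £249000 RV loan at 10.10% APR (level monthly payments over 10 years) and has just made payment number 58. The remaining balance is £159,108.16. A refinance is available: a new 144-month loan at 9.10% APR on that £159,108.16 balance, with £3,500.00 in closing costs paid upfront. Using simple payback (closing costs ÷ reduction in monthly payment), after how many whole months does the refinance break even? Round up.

3 months

Current payment = 249,000 × 10.1%/12 / (1 − (1+0.0084167)^−120) = £3,304.36.
Refinanced payment = 159,108.16 × 0.0075833 / (1 − (1+0.0075833)^−144) = £1,819.67.
Monthly savings = £3,304.36 − £1,819.67 = £1,484.69.
Break-even = £3,500.00 / £1,484.69 = 2.36 → 3 months.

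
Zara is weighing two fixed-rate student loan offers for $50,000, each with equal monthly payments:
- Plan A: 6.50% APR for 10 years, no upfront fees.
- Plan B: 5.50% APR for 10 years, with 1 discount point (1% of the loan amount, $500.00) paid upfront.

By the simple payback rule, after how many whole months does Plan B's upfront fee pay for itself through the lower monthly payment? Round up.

20 months

Plan A: monthly rate = 6.5%/12 = 0.0054167; payment = 50,000 × 0.0054167 / (1 − (1+0.0054167)^−120) = $567.74.
Plan B: at 5.50% the monthly rate is 0.0045833, so the payment is 50,000 × 0.0045833 / (1 − 1.0045833^−120) = $542.63.
Monthly savings = $567.74 − $542.63 = $25.11.
Break-even = $500.00 / $25.11 = 19.91 → 20 months.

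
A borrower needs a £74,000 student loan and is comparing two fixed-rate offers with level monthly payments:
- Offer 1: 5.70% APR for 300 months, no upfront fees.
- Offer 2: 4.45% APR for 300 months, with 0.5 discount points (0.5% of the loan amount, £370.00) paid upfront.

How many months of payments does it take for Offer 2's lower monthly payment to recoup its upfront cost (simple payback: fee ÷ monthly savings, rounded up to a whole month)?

Offer 1: monthly rate = 5.7%/12 = 0.0047500; payment = 74,000 × 0.0047500 / (1 − (1+0.0047500)^−300) = £463.31.
Offer 2: monthly rate = 4.45%/12 = 0.0037083; payment = 74,000 × 0.0037083 / (1 − (1+0.0037083)^−300) = £409.22.
Monthly savings = £463.31 − £409.22 = £54.09.
Break-even = £370.00 / £54.09 = 6.84 → 7 months.

7 months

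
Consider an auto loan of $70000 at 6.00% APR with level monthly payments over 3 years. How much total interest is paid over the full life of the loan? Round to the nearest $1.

$6,663

At 6.00% the monthly rate is 0.0050000, so the payment is 70,000 × 0.0050000 / (1 − 1.0050000^−36) = $2,129.54.
Total paid = 36 × $2,129.54 = $76,663.44; interest = $76,663.44 − $70,000 = $6,663.44.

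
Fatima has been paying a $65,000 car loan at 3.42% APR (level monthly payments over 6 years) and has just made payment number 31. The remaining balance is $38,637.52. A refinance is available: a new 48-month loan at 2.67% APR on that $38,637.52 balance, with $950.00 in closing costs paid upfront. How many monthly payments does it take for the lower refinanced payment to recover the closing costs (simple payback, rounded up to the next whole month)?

Current payment = 65,000 × 3.42%/12 / (1 − (1+0.0028500)^−72) = $999.85.
Refinanced payment = 38,637.52 × 0.0022250 / (1 − (1+0.0022250)^−48) = $849.59.
Monthly savings = $999.85 − $849.59 = $150.26.
Break-even = $950.00 / $150.26 = 6.32 → 7 months.

7 months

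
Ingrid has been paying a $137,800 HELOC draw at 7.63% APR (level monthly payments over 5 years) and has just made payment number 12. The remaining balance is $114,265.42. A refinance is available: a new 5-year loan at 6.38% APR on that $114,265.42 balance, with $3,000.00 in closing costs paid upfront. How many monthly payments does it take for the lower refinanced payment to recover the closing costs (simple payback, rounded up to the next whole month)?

Current payment = 137,800 × 7.63%/12 / (1 − (1+0.0063583)^−60) = $2,769.75.
Refinanced payment = 114,265.42 × 0.0053167 / (1 − (1+0.0053167)^−60) = $2,229.32.
Monthly savings = $2,769.75 − $2,229.32 = $540.43.
Break-even = $3,000.00 / $540.43 = 5.55 → 6 months.

6 months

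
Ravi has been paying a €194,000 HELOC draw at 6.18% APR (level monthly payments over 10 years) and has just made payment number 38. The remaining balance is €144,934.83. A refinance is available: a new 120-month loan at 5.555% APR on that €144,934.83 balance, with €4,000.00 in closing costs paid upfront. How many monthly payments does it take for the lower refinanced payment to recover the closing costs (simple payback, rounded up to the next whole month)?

Current payment = 194,000 × 6.18%/12 / (1 − (1+0.0051500)^−120) = €2,171.38.
Refinanced payment = 144,934.83 × 0.0046292 / (1 − (1+0.0046292)^−120) = €1,576.88.
Monthly savings = €2,171.38 − €1,576.88 = €594.50.
Break-even = €4,000.00 / €594.50 = 6.73 → 7 months.

7 months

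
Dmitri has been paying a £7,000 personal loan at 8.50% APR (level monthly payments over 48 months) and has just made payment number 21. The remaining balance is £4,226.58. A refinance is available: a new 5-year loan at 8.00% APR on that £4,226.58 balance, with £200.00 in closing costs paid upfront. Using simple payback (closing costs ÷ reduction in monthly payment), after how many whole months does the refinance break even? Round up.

Current payment = 7,000 × 8.5%/12 / (1 − (1+0.0070833)^−48) = £172.54.
Refinanced payment = 4,226.58 × 0.0066667 / (1 − (1+0.0066667)^−60) = £85.70.
Monthly savings = £172.54 − £85.70 = £86.84.
Break-even = £200.00 / £86.84 = 2.30 → 3 months.

3 months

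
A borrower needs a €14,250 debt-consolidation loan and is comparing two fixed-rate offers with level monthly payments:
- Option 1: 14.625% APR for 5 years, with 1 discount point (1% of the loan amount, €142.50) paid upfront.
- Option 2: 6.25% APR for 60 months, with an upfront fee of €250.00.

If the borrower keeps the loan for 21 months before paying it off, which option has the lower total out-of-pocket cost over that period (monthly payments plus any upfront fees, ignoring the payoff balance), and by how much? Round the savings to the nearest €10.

Option 2 by €1,130

Option 1: at 14.625% the monthly rate is 0.0121875, so the payment is 14,250 × 0.0121875 / (1 − 1.0121875^−60) = €336.21.
Option 2: monthly rate = 6.25%/12 = 0.0052083; payment = 14,250 × 0.0052083 / (1 − (1+0.0052083)^−60) = €277.15.
Over 21 months: Option 1 costs 21 × €336.21 + €142.50 = €7,202.91; Option 2 costs 21 × €277.15 + €250.00 = €6,070.15.
Option 2 is cheaper by €7,202.91 − €6,070.15 = €1,132.76.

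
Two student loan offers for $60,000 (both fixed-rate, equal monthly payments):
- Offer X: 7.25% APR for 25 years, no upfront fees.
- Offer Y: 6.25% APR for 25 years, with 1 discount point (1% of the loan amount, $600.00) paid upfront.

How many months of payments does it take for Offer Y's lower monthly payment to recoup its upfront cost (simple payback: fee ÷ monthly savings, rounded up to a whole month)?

16 months

Offer X: monthly rate = 7.25%/12 = 0.0060417; payment = 60,000 × 0.0060417 / (1 − (1+0.0060417)^−300) = $433.68.
Offer Y: monthly rate = 6.25%/12 = 0.0052083; payment = 60,000 × 0.0052083 / (1 − (1+0.0052083)^−300) = $395.80.
Monthly savings = $433.68 − $395.80 = $37.88.
Break-even = $600.00 / $37.88 = 15.84 → 16 months.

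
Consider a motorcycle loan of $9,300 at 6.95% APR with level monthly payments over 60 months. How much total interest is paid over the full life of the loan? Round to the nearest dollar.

$1,736

At 6.95% the monthly rate is 0.0057917, so the payment is 9,300 × 0.0057917 / (1 − 1.0057917^−60) = $183.93.
Total paid = 60 × $183.93 = $11,035.80; interest = $11,035.80 − $9,300 = $1,735.80.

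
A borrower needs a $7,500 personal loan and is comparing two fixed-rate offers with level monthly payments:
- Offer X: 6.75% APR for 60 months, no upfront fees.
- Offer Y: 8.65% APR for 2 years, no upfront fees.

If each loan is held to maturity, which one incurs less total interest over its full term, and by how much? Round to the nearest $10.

Offer Y by $660

Offer X: at 6.75% the monthly rate is 0.0056250, so the payment is 7,500 × 0.0056250 / (1 − 1.0056250^−60) = $147.63.
Total interest on Offer X = 60 × $147.63 − $7,500 = $1,357.80.
Offer Y: at 8.65% the monthly rate is 0.0072083, so the payment is 7,500 × 0.0072083 / (1 − 1.0072083^−24) = $341.43.
Total interest on Offer Y = 24 × $341.43 − $7,500 = $694.32.
Offer Y is lower by $663.48.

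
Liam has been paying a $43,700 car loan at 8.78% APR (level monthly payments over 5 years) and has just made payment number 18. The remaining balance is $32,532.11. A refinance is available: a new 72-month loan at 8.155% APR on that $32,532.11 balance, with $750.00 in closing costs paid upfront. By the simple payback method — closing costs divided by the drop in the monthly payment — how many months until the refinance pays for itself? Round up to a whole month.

3 months

Current payment = 43,700 × 8.78%/12 / (1 − (1+0.0073167)^−60) = $902.48.
Refinanced payment = 32,532.11 × 0.0067958 / (1 − (1+0.0067958)^−72) = $572.86.
Monthly savings = $902.48 − $572.86 = $329.62.
Break-even = $750.00 / $329.62 = 2.28 → 3 months.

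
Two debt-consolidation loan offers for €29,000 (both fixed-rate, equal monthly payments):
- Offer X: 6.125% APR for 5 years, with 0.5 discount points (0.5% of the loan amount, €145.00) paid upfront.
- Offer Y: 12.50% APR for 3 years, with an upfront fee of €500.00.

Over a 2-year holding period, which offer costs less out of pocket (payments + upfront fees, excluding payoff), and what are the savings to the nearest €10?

Offer X: monthly rate = 6.125%/12 = 0.0051042; payment = 29,000 × 0.0051042 / (1 − (1+0.0051042)^−60) = €562.34.
Offer Y: at 12.50% the monthly rate is 0.0104167, so the payment is 29,000 × 0.0104167 / (1 − 1.0104167^−36) = €970.16.
Over 24 months: Offer X costs 24 × €562.34 + €145.00 = €13,641.16; Offer Y costs 24 × €970.16 + €500.00 = €23,783.84.
Offer X is cheaper by €23,783.84 − €13,641.16 = €10,142.68.

Offer X by €10,140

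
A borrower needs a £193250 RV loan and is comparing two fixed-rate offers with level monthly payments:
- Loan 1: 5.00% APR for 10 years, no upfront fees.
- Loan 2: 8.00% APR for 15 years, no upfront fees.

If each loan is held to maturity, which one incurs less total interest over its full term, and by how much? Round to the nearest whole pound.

Loan 1: monthly rate = 5%/12 = 0.0041667; payment = 193,250 × 0.0041667 / (1 − (1+0.0041667)^−120) = £2,049.72.
Total interest on Loan 1 = 120 × £2,049.72 − £193,250 = £52,716.40.
Loan 2: at 8.00% the monthly rate is 0.0066667, so the payment is 193,250 × 0.0066667 / (1 − 1.0066667^−180) = £1,846.80.
Total interest on Loan 2 = 180 × £1,846.80 − £193,250 = £139,174.00.
Loan 1 is lower by £86,457.60.

Loan 1 by £86,458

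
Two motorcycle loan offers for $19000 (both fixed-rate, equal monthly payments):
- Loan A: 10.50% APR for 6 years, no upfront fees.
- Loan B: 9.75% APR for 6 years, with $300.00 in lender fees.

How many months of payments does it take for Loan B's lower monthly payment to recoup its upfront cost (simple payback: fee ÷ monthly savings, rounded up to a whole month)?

42 months

Loan A: at 10.50% the monthly rate is 0.0087500, so the payment is 19,000 × 0.0087500 / (1 − 1.0087500^−72) = $356.80.
Loan B: monthly rate = 9.75%/12 = 0.0081250; payment = 19,000 × 0.0081250 / (1 − (1+0.0081250)^−72) = $349.60.
Monthly savings = $356.80 − $349.60 = $7.20.
Break-even = $300.00 / $7.20 = 41.67 → 42 months.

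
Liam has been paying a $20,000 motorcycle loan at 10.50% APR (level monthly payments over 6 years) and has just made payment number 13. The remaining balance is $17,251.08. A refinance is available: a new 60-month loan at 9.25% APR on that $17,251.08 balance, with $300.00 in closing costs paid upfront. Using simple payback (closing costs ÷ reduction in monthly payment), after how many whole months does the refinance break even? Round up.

Current payment = 20,000 × 10.5%/12 / (1 − (1+0.0087500)^−72) = $375.58.
Refinanced payment = 17,251.08 × 0.0077083 / (1 − (1+0.0077083)^−60) = $360.20.
Monthly savings = $375.58 − $360.20 = $15.38.
Break-even = $300.00 / $15.38 = 19.51 → 20 months.

20 months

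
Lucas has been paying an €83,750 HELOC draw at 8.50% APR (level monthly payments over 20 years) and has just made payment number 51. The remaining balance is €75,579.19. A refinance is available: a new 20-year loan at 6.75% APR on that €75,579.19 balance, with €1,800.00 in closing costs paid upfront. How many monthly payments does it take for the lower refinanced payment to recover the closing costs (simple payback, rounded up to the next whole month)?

Current payment = 83,750 × 8.5%/12 / (1 − (1+0.0070833)^−240) = €726.80.
Refinanced payment = 75,579.19 × 0.0056250 / (1 − (1+0.0056250)^−240) = €574.68.
Monthly savings = €726.80 − €574.68 = €152.12.
Break-even = €1,800.00 / €152.12 = 11.83 → 12 months.

12 months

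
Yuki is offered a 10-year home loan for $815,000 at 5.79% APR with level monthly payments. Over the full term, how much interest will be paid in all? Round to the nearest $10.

$260,500

Monthly rate = 5.79%/12 = 0.0048250; payment = 815,000 × 0.0048250 / (1 − (1+0.0048250)^−120) = $8,962.46.
Total paid = 120 × $8,962.46 = $1,075,495.20; interest = $1,075,495.20 − $815,000 = $260,495.20.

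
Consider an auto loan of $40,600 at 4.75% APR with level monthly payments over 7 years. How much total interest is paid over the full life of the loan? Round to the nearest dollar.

Monthly rate = 4.75%/12 = 0.0039583; payment = 40,600 × 0.0039583 / (1 − (1+0.0039583)^−84) = $569.08.
Total paid = 84 × $569.08 = $47,802.72; interest = $47,802.72 − $40,600 = $7,202.72.

$7,203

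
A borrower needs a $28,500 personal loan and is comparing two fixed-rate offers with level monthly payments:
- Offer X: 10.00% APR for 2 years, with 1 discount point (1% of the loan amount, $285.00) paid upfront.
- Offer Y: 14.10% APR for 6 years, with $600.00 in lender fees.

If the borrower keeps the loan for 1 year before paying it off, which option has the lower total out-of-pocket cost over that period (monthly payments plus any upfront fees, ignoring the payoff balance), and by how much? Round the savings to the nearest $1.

Offer Y by $8,401

Offer X: monthly rate = 10%/12 = 0.0083333; payment = 28,500 × 0.0083333 / (1 − (1+0.0083333)^−24) = $1,315.13.
Offer Y: at 14.10% the monthly rate is 0.0117500, so the payment is 28,500 × 0.0117500 / (1 − 1.0117500^−72) = $588.79.
Over 12 months: Offer X costs 12 × $1,315.13 + $285.00 = $16,066.56; Offer Y costs 12 × $588.79 + $600.00 = $7,665.48.
Offer Y is cheaper by $16,066.56 − $7,665.48 = $8,401.08.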